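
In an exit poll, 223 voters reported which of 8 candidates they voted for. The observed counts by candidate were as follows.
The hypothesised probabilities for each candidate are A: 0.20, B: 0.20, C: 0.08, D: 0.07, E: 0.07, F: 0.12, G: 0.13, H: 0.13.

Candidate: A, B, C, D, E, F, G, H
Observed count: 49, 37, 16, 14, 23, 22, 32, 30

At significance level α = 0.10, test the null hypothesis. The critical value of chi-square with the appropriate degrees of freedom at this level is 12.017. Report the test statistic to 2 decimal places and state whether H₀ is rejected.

Expected counts E_i = n·p_i: 223×0.20 = 44.6, 223×0.20 = 44.6, 223×0.08 = 17.84, 223×0.07 = 15.61, 223×0.07 = 15.61, 223×0.12 = 26.76, 223×0.13 = 28.99, 223×0.13 = 28.99.
A: (49 − 44.6)²/44.6 = 19.36/44.6 = 0.434
B: (37 − 44.6)²/44.6 = 57.76/44.6 = 1.295
C: (16 − 17.84)²/17.84 = 3.3856/17.84 = 0.190
D: (14 − 15.61)²/15.61 = 2.5921/15.61 = 0.166
E: (23 − 15.61)²/15.61 = 54.6121/15.61 = 3.499
F: (22 − 26.76)²/26.76 = 22.6576/26.76 = 0.847
G: (32 − 28.99)²/28.99 = 9.0601/28.99 = 0.313
H: (30 − 28.99)²/28.99 = 1.0201/28.99 = 0.035
Sum = 6.78
df = 7. Since 6.78 < 12.017, we do not reject H₀.

6.78; do not reject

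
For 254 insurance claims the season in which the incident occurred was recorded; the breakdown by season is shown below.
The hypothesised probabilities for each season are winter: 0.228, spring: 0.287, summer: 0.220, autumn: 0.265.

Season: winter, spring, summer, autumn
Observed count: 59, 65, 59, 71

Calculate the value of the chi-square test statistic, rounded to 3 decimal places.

Expected counts E_i = n·p_i: 254×0.228 = 57.912, 254×0.287 = 72.898, 254×0.220 = 55.88, 254×0.265 = 67.31.
winter: (59 − 57.912)²/57.912 = 1.183744/57.912 = 0.0204
spring: (65 − 72.898)²/72.898 = 62.378404/72.898 = 0.8557
summer: (59 − 55.88)²/55.88 = 9.7344/55.88 = 0.1742
autumn: (71 − 67.31)²/67.31 = 13.6161/67.31 = 0.2023
Sum = 1.253

1.253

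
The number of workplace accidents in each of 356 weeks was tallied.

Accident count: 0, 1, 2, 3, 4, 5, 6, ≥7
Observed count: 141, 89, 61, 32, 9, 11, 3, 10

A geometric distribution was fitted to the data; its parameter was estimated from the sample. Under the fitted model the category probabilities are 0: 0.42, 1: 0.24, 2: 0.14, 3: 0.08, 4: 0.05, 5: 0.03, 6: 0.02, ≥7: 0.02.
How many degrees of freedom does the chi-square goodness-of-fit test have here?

There are k = 8 categories and 1 parameter estimated from the data, so df = 8 − 1 − 1 = 6.

6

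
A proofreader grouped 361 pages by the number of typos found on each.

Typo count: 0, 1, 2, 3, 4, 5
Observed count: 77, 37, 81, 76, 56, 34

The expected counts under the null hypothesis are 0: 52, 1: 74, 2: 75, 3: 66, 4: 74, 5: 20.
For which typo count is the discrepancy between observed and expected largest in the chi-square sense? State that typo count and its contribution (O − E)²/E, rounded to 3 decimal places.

cat         O        E   (O−E)²/E
0          77       52    12.0192
1          37       74    18.5000
2          81       75     0.4800
3          76       66     1.5152
4          56       74     4.3784
5          34       20     9.8000
The largest term is for 1: 18.500.

1, 18.500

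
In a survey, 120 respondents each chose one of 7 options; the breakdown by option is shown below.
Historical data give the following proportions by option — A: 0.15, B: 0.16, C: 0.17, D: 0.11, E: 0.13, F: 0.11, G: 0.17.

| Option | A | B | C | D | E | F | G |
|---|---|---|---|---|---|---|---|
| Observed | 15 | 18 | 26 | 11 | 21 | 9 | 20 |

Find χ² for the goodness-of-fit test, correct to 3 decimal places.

Expected counts E_i = n·p_i: 120×0.15 = 18, 120×0.16 = 19.2, 120×0.17 = 20.4, 120×0.11 = 13.2, 120×0.13 = 15.6, 120×0.11 = 13.2, 120×0.17 = 20.4.
A: (15 − 18)²/18 = 9/18 = 0.5000
B: (18 − 19.2)²/19.2 = 1.44/19.2 = 0.0750
C: (26 − 20.4)²/20.4 = 31.36/20.4 = 1.5373
D: (11 − 13.2)²/13.2 = 4.84/13.2 = 0.3667
E: (21 − 15.6)²/15.6 = 29.16/15.6 = 1.8692
F: (9 − 13.2)²/13.2 = 17.64/13.2 = 1.3364
G: (20 − 20.4)²/20.4 = 0.16/20.4 = 0.0078
Sum = 5.692

5.692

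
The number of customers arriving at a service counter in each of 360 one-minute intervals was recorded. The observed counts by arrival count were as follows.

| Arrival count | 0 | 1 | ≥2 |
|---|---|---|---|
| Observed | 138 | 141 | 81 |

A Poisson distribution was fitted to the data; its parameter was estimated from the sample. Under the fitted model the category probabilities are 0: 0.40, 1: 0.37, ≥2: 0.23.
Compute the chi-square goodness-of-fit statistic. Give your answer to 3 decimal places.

Expected counts E_i = n·p_i: 360×0.40 = 144, 360×0.37 = 133.2, 360×0.23 = 82.8.
cat         O        E   (O−E)²/E
0         138      144     0.2500
1         141    133.2     0.4568
≥2         81     82.8     0.0391
Sum = 0.746

0.746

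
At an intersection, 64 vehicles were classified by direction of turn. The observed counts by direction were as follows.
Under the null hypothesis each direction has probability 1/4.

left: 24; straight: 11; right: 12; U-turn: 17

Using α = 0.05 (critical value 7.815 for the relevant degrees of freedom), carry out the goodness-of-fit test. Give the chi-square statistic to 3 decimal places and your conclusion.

6.625; do not reject

Expected count for each of the 4 categories: 64/4 = 16.
left: (24 − 16)²/16 = 64/16 = 4.0000
straight: (11 − 16)²/16 = 25/16 = 1.5625
right: (12 − 16)²/16 = 16/16 = 1.0000
U-turn: (17 − 16)²/16 = 1/16 = 0.0625
Sum = 6.625
df = 3. Since 6.625 < 7.815, we do not reject H₀.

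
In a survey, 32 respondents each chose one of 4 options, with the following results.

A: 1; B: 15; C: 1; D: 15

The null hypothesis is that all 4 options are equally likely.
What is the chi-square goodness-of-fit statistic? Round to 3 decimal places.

Under H₀ each category has probability 1/4, so each expected count is 32/4 = 8.
χ² = (1−8)²/8 + (15−8)²/8 + (1−8)²/8 + (15−8)²/8
   = 6.1250 + 6.1250 + 6.1250 + 6.1250
Sum = 24.500

24.500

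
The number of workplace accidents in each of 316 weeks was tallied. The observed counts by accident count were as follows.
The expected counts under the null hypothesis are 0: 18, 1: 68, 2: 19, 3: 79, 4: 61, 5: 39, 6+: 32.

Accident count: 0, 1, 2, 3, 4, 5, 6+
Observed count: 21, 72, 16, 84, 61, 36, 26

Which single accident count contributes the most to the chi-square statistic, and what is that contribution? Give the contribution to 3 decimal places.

0: (21 − 18)²/18 = 9/18 = 0.5000
1: (72 − 68)²/68 = 16/68 = 0.2353
2: (16 − 19)²/19 = 9/19 = 0.4737
3: (84 − 79)²/79 = 25/79 = 0.3165
4: (61 − 61)²/61 = 0/61 = 0.0000
5: (36 − 39)²/39 = 9/39 = 0.2308
6+: (26 − 32)²/32 = 36/32 = 1.1250
The largest term is for 6+: 1.125.

6+, 1.125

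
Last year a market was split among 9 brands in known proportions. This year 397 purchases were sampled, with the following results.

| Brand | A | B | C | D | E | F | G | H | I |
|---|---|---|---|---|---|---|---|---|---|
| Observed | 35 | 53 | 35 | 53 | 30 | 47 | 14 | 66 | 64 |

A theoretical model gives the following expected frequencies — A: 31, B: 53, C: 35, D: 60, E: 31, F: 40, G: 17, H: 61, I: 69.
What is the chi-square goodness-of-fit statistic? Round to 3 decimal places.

cat         O        E   (O−E)²/E
A          35       31     0.5161
B          53       53     0.0000
C          35       35     0.0000
D          53       60     0.8167
E          30       31     0.0323
F          47       40     1.2250
G          14       17     0.5294
H          66       61     0.4098
I          64       69     0.3623
Sum = 3.892

3.892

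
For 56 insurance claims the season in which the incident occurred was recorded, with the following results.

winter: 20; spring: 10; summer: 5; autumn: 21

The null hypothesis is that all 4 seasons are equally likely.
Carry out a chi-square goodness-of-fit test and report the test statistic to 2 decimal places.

Under H₀ each category has probability 1/4, so each expected count is 56/4 = 14.
cat         O        E   (O−E)²/E
winter     20       14      2.571
spring     10       14      1.143
summer      5       14      5.786
autumn     21       14      3.500
Sum = 13.00

13.00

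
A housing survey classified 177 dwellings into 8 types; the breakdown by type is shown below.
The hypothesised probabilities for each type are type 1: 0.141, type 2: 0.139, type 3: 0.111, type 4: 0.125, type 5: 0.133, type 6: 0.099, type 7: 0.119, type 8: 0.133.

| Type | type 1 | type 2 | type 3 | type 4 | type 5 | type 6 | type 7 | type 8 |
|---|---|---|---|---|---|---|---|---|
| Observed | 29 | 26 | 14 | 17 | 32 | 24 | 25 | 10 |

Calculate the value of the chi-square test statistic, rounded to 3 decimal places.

Expected counts E_i = n·p_i: 177×0.141 = 24.957, 177×0.139 = 24.603, 177×0.111 = 19.647, 177×0.125 = 22.125, 177×0.133 = 23.541, 177×0.099 = 17.523, 177×0.119 = 21.063, 177×0.133 = 23.541.
type 1: (29 − 24.957)²/24.957 = 16.345849/24.957 = 0.6550
type 2: (26 − 24.603)²/24.603 = 1.951609/24.603 = 0.0793
type 3: (14 − 19.647)²/19.647 = 31.888609/19.647 = 1.6231
type 4: (17 − 22.125)²/22.125 = 26.265625/22.125 = 1.1871
type 5: (32 − 23.541)²/23.541 = 71.554681/23.541 = 3.0396
type 6: (24 − 17.523)²/17.523 = 41.951529/17.523 = 2.3941
type 7: (25 − 21.063)²/21.063 = 15.499969/21.063 = 0.7359
type 8: (10 − 23.541)²/23.541 = 183.358681/23.541 = 7.7889
Sum = 17.503

17.503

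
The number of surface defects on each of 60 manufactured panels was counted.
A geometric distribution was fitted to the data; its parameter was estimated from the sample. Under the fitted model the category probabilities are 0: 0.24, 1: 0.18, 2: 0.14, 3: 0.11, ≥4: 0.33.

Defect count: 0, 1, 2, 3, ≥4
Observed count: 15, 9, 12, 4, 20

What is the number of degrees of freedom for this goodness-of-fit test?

There are k = 5 categories and 1 parameter estimated from the data, so df = 5 − 1 − 1 = 3.

3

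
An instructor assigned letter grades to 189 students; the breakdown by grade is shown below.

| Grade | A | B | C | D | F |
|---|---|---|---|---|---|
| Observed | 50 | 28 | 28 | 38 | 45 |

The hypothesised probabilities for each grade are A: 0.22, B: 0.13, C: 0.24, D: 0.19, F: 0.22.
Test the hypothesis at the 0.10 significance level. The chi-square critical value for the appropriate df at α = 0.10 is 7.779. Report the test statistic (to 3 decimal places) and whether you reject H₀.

Expected counts E_i = n·p_i: 189×0.22 = 41.58, 189×0.13 = 24.57, 189×0.24 = 45.36, 189×0.19 = 35.91, 189×0.22 = 41.58.
cat         O        E   (O−E)²/E
A          50    41.58     1.7051
B          28    24.57     0.4788
C          28    45.36     6.6440
D          38    35.91     0.1216
F          45    41.58     0.2813
Sum = 9.231
df = 4. Since 9.231 > 7.779, we reject H₀.

9.231; reject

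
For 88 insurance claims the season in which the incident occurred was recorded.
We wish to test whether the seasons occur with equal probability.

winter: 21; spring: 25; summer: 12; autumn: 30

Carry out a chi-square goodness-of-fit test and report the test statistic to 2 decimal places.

Under H₀ each category has probability 1/4, so each expected count is 88/4 = 22.
winter: (21 − 22)²/22 = 1/22 = 0.045
spring: (25 − 22)²/22 = 9/22 = 0.409
summer: (12 − 22)²/22 = 100/22 = 4.545
autumn: (30 − 22)²/22 = 64/22 = 2.909
Sum = 7.91

7.91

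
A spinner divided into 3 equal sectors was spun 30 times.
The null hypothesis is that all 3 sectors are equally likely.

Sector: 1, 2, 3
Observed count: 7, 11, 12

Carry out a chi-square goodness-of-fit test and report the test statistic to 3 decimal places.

Under H₀ each category has probability 1/3, so each expected count is 30/3 = 10.
1: (7 − 10)²/10 = 9/10 = 0.9000
2: (11 − 10)²/10 = 1/10 = 0.1000
3: (12 − 10)²/10 = 4/10 = 0.4000
Sum = 1.400

1.400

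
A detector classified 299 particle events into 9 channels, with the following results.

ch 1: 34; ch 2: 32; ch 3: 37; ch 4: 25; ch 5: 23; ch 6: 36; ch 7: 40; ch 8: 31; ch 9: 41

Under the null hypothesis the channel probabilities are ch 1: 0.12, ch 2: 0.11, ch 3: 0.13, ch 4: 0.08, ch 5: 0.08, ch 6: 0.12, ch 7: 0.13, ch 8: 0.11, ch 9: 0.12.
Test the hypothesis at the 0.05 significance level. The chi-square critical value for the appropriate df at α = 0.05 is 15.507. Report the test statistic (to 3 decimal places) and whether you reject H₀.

1.169; do not reject

Expected counts E_i = n·p_i: 299×0.12 = 35.88, 299×0.11 = 32.89, 299×0.13 = 38.87, 299×0.08 = 23.92, 299×0.08 = 23.92, 299×0.12 = 35.88, 299×0.13 = 38.87, 299×0.11 = 32.89, 299×0.12 = 35.88.
cat         O        E   (O−E)²/E
ch 1       34    35.88     0.0985
ch 2       32    32.89     0.0241
ch 3       37    38.87     0.0900
ch 4       25    23.92     0.0488
ch 5       23    23.92     0.0354
ch 6       36    35.88     0.0004
ch 7       40    38.87     0.0329
ch 8       31    32.89     0.1086
ch 9       41    35.88     0.7306
Sum = 1.169
df = 8. Since 1.169 < 15.507, we do not reject H₀.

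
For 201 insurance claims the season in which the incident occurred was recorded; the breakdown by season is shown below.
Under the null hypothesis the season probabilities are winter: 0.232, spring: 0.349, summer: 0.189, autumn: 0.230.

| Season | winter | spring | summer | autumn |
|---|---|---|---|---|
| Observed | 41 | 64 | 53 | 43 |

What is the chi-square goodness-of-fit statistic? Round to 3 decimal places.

7.376

Expected counts E_i = n·p_i: 201×0.232 = 46.632, 201×0.349 = 70.149, 201×0.189 = 37.989, 201×0.230 = 46.23.
winter: (41 − 46.632)²/46.632 = 31.719424/46.632 = 0.6802
spring: (64 − 70.149)²/70.149 = 37.810201/70.149 = 0.5390
summer: (53 − 37.989)²/37.989 = 225.330121/37.989 = 5.9315
autumn: (43 − 46.23)²/46.23 = 10.4329/46.23 = 0.2257
Sum = 7.376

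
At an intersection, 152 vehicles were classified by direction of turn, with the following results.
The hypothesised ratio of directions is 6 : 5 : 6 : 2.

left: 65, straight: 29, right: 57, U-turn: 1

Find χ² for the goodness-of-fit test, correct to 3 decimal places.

24.796

Ratio total = 19. Expected counts: 152×6/19 = 48, 152×5/19 = 40, 152×6/19 = 48, 152×2/19 = 16.
left: (65 − 48)²/48 = 289/48 = 6.0208
straight: (29 − 40)²/40 = 121/40 = 3.0250
right: (57 − 48)²/48 = 81/48 = 1.6875
U-turn: (1 − 16)²/16 = 225/16 = 14.0625
Sum = 24.796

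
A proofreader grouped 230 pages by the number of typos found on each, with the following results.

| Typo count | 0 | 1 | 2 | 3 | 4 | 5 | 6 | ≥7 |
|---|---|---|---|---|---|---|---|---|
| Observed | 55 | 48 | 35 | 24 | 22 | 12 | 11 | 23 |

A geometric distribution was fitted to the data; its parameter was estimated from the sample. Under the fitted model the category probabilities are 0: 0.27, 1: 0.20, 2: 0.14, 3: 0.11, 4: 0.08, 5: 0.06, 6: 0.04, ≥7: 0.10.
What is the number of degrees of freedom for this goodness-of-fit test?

There are k = 8 categories and 1 parameter estimated from the data, so df = 8 − 1 − 1 = 6.

6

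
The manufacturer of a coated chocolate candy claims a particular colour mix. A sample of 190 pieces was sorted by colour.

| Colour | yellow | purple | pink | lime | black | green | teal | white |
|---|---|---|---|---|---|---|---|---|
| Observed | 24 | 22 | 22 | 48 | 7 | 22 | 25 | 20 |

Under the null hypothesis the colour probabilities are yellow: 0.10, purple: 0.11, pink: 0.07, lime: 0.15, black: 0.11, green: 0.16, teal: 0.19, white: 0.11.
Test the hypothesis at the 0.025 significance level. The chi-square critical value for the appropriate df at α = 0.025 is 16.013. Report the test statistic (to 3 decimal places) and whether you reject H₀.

Expected counts E_i = n·p_i: 190×0.10 = 19, 190×0.11 = 20.9, 190×0.07 = 13.3, 190×0.15 = 28.5, 190×0.11 = 20.9, 190×0.16 = 30.4, 190×0.19 = 36.1, 190×0.11 = 20.9.
yellow: (24 − 19)²/19 = 25/19 = 1.3158
purple: (22 − 20.9)²/20.9 = 1.21/20.9 = 0.0579
pink: (22 − 13.3)²/13.3 = 75.69/13.3 = 5.6910
lime: (48 − 28.5)²/28.5 = 380.25/28.5 = 13.3421
black: (7 − 20.9)²/20.9 = 193.21/20.9 = 9.2445
green: (22 − 30.4)²/30.4 = 70.56/30.4 = 2.3211
teal: (25 − 36.1)²/36.1 = 123.21/36.1 = 3.4130
white: (20 − 20.9)²/20.9 = 0.81/20.9 = 0.0388
Sum = 35.424
df = 7. Since 35.424 > 16.013, we reject H₀.

35.424; reject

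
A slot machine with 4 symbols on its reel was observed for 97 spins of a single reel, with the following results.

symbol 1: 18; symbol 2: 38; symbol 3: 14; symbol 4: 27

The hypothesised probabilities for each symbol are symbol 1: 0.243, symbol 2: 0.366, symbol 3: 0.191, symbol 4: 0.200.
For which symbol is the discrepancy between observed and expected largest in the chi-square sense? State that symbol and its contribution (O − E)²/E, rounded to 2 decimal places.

symbol 4, 2.98

Expected counts E_i = n·p_i: 97×0.243 = 23.571, 97×0.366 = 35.502, 97×0.191 = 18.527, 97×0.200 = 19.4.
χ² = (18−23.571)²/23.571 + (38−35.502)²/35.502 + (14−18.527)²/18.527 + (27−19.4)²/19.4
   = 1.317 + 0.176 + 1.106 + 2.977
The largest term is for symbol 4: 2.98.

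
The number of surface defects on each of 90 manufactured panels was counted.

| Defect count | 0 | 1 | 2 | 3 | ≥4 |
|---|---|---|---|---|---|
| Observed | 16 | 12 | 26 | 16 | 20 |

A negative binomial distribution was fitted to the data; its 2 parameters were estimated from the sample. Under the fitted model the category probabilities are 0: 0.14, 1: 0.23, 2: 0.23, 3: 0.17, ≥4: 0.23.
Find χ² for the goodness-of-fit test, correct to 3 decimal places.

5.987

Expected counts E_i = n·p_i: 90×0.14 = 12.6, 90×0.23 = 20.7, 90×0.23 = 20.7, 90×0.17 = 15.3, 90×0.23 = 20.7.
0: (16 − 12.6)²/12.6 = 11.56/12.6 = 0.9175
1: (12 − 20.7)²/20.7 = 75.69/20.7 = 3.6565
2: (26 − 20.7)²/20.7 = 28.09/20.7 = 1.3570
3: (16 − 15.3)²/15.3 = 0.49/15.3 = 0.0320
≥4: (20 − 20.7)²/20.7 = 0.49/20.7 = 0.0237
Sum = 5.987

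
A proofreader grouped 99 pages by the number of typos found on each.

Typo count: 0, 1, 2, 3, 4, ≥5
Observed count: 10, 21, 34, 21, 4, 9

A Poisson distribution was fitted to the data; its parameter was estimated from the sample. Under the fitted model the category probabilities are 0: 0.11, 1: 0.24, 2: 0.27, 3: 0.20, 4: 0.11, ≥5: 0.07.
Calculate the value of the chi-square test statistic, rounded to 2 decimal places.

Expected counts E_i = n·p_i: 99×0.11 = 10.89, 99×0.24 = 23.76, 99×0.27 = 26.73, 99×0.20 = 19.8, 99×0.11 = 10.89, 99×0.07 = 6.93.
cat         O        E   (O−E)²/E
0          10    10.89      0.073
1          21    23.76      0.321
2          34    26.73      1.977
3          21     19.8      0.073
4           4    10.89      4.359
≥5          9     6.93      0.618
Sum = 7.42

7.42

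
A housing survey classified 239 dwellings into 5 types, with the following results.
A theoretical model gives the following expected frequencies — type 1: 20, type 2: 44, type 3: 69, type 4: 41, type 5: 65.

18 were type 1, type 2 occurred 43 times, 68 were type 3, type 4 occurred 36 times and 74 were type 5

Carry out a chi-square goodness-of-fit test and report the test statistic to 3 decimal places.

2.093

χ² = (18−20)²/20 + (43−44)²/44 + (68−69)²/69 + (36−41)²/41 + (74−65)²/65
   = 0.2000 + 0.0227 + 0.0145 + 0.6098 + 1.2462
Sum = 2.093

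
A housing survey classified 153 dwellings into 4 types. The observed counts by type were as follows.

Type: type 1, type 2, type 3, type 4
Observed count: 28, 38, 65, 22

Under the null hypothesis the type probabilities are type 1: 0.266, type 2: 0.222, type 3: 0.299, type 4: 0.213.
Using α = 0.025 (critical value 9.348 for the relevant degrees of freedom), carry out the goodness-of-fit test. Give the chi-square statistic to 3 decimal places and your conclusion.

Expected counts E_i = n·p_i: 153×0.266 = 40.698, 153×0.222 = 33.966, 153×0.299 = 45.747, 153×0.213 = 32.589.
cat         O        E   (O−E)²/E
type 1     28   40.698     3.9618
type 2     38   33.966     0.4791
type 3     65   45.747     8.1028
type 4     22   32.589     3.4406
Sum = 15.984
df = 3. Since 15.984 > 9.348, we reject H₀.

15.984; reject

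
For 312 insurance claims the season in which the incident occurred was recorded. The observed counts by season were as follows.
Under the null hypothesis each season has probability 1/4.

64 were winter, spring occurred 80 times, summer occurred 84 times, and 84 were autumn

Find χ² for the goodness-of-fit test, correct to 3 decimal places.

3.487

Expected count for each of the 4 categories: 312/4 = 78.
winter: (64 − 78)²/78 = 196/78 = 2.5128
spring: (80 − 78)²/78 = 4/78 = 0.0513
summer: (84 − 78)²/78 = 36/78 = 0.4615
autumn: (84 − 78)²/78 = 36/78 = 0.4615
Sum = 3.487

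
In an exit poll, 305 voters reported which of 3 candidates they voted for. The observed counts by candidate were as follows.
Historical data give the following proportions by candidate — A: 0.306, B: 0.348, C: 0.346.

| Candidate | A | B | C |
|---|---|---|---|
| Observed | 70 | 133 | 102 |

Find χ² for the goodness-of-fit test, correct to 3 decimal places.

Expected counts E_i = n·p_i: 305×0.306 = 93.33, 305×0.348 = 106.14, 305×0.346 = 105.53.
cat         O        E   (O−E)²/E
A          70    93.33     5.8319
B         133   106.14     6.7972
C         102   105.53     0.1181
Sum = 12.747

12.747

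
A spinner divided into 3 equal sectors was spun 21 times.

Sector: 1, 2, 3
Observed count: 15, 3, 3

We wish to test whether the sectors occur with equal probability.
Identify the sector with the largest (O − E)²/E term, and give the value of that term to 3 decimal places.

Expected count for each of the 3 categories: 21/3 = 7.
1: (15 − 7)²/7 = 64/7 = 9.1429
2: (3 − 7)²/7 = 16/7 = 2.2857
3: (3 − 7)²/7 = 16/7 = 2.2857
The largest term is for 1: 9.143.

1, 9.143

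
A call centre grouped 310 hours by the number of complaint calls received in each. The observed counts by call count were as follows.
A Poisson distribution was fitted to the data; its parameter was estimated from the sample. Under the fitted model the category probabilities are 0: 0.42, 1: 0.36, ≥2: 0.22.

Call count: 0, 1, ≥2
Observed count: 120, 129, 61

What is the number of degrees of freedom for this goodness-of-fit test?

1

There are k = 3 categories and 1 parameter estimated from the data, so df = 3 − 1 − 1 = 1.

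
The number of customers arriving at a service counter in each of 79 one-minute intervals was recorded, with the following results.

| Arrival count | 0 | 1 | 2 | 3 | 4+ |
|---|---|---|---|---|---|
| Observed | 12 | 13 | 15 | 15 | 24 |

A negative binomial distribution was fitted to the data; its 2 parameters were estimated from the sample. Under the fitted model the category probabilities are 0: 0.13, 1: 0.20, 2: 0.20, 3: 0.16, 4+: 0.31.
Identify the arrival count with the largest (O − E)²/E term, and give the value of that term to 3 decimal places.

1, 0.496

Expected counts E_i = n·p_i: 79×0.13 = 10.27, 79×0.20 = 15.8, 79×0.20 = 15.8, 79×0.16 = 12.64, 79×0.31 = 24.49.
cat         O        E   (O−E)²/E
0          12    10.27     0.2914
1          13     15.8     0.4962
2          15     15.8     0.0405
3          15    12.64     0.4406
4+         24    24.49     0.0098
The largest term is for 1: 0.496.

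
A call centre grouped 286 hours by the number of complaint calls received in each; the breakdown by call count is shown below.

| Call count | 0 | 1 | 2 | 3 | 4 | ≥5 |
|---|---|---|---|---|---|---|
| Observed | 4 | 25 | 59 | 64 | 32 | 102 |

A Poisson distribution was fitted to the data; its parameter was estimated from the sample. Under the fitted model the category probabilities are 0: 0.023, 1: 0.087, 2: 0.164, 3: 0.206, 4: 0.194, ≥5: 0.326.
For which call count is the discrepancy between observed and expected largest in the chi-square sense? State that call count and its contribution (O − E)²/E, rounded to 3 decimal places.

4, 9.940

Expected counts E_i = n·p_i: 286×0.023 = 6.578, 286×0.087 = 24.882, 286×0.164 = 46.904, 286×0.206 = 58.916, 286×0.194 = 55.484, 286×0.326 = 93.236.
0: (4 − 6.578)²/6.578 = 6.646084/6.578 = 1.0104
1: (25 − 24.882)²/24.882 = 0.013924/24.882 = 0.0006
2: (59 − 46.904)²/46.904 = 146.313216/46.904 = 3.1194
3: (64 − 58.916)²/58.916 = 25.847056/58.916 = 0.4387
4: (32 − 55.484)²/55.484 = 551.498256/55.484 = 9.9398
≥5: (102 − 93.236)²/93.236 = 76.807696/93.236 = 0.8238
The largest term is for 4: 9.940.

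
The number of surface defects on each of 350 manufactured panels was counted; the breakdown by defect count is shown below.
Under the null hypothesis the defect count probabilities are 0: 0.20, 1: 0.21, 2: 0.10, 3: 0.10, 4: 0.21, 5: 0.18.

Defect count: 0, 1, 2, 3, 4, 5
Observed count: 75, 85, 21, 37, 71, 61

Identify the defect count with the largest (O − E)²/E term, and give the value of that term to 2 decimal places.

2, 5.60

Expected counts E_i = n·p_i: 350×0.20 = 70, 350×0.21 = 73.5, 350×0.10 = 35, 350×0.10 = 35, 350×0.21 = 73.5, 350×0.18 = 63.
χ² = (75−70)²/70 + (85−73.5)²/73.5 + (21−35)²/35 + (37−35)²/35 + (71−73.5)²/73.5 + (61−63)²/63
   = 0.357 + 1.799 + 5.600 + 0.114 + 0.085 + 0.063
The largest term is for 2: 5.60.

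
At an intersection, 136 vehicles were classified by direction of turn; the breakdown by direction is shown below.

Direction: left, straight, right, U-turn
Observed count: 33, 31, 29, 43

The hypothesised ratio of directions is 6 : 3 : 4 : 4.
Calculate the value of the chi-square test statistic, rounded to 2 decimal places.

Ratio total = 17. Expected counts: 136×6/17 = 48, 136×3/17 = 24, 136×4/17 = 32, 136×4/17 = 32.
left: (33 − 48)²/48 = 225/48 = 4.688
straight: (31 − 24)²/24 = 49/24 = 2.042
right: (29 − 32)²/32 = 9/32 = 0.281
U-turn: (43 − 32)²/32 = 121/32 = 3.781
Sum = 10.79

10.79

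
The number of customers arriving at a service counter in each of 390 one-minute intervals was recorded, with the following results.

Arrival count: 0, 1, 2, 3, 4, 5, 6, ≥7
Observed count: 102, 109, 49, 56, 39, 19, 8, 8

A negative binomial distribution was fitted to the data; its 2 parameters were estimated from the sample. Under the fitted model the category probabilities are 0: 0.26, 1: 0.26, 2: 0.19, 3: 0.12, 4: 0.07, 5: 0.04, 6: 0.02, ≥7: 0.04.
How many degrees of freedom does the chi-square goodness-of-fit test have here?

5

There are k = 8 categories and 2 parameters estimated from the data, so df = 8 − 1 − 2 = 5.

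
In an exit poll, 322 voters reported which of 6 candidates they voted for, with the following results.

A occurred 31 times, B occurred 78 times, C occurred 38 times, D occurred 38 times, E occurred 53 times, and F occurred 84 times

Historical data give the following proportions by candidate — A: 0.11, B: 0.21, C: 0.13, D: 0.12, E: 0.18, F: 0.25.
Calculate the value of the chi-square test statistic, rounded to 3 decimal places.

3.088

Expected counts E_i = n·p_i: 322×0.11 = 35.42, 322×0.21 = 67.62, 322×0.13 = 41.86, 322×0.12 = 38.64, 322×0.18 = 57.96, 322×0.25 = 80.5.
cat         O        E   (O−E)²/E
A          31    35.42     0.5516
B          78    67.62     1.5934
C          38    41.86     0.3559
D          38    38.64     0.0106
E          53    57.96     0.4245
F          84     80.5     0.1522
Sum = 3.088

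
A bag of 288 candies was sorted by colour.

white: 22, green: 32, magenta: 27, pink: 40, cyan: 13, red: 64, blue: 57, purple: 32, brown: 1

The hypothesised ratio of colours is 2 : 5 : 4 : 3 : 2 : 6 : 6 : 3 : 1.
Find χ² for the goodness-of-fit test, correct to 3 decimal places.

Ratio total = 32. Expected counts: 288×2/32 = 18, 288×5/32 = 45, 288×4/32 = 36, 288×3/32 = 27, 288×2/32 = 18, 288×6/32 = 54, 288×6/32 = 54, 288×3/32 = 27, 288×1/32 = 9.
white: (22 − 18)²/18 = 16/18 = 0.8889
green: (32 − 45)²/45 = 169/45 = 3.7556
magenta: (27 − 36)²/36 = 81/36 = 2.2500
pink: (40 − 27)²/27 = 169/27 = 6.2593
cyan: (13 − 18)²/18 = 25/18 = 1.3889
red: (64 − 54)²/54 = 100/54 = 1.8519
blue: (57 − 54)²/54 = 9/54 = 0.1667
purple: (32 − 27)²/27 = 25/27 = 0.9259
brown: (1 − 9)²/9 = 64/9 = 7.1111
Sum = 24.598

24.598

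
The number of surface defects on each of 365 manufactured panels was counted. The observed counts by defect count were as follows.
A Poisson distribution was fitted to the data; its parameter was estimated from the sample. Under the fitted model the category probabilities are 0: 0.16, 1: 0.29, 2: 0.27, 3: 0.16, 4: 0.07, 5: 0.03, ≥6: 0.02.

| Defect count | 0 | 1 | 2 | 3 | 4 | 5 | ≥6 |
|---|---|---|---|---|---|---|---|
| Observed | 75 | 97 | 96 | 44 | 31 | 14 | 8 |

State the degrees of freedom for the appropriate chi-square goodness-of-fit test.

5

There are k = 7 categories and 1 parameter estimated from the data, so df = 7 − 1 − 1 = 5.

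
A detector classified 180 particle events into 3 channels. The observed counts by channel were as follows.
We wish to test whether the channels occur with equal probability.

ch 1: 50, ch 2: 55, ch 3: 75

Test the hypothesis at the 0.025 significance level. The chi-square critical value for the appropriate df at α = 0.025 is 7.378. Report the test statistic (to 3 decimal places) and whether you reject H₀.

Under H₀ each category has probability 1/3, so each expected count is 180/3 = 60.
ch 1: (50 − 60)²/60 = 100/60 = 1.6667
ch 2: (55 − 60)²/60 = 25/60 = 0.4167
ch 3: (75 − 60)²/60 = 225/60 = 3.7500
Sum = 5.833
df = 2. Since 5.833 < 7.378, we do not reject H₀.

5.833; do not reject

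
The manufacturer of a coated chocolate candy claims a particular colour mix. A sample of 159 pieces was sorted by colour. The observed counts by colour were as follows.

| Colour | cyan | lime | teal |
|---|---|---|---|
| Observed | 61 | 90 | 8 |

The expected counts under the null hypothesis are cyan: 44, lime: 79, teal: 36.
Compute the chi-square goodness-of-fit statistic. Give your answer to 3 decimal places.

29.878

χ² = (61−44)²/44 + (90−79)²/79 + (8−36)²/36
   = 6.5682 + 1.5316 + 21.7778
Sum = 29.878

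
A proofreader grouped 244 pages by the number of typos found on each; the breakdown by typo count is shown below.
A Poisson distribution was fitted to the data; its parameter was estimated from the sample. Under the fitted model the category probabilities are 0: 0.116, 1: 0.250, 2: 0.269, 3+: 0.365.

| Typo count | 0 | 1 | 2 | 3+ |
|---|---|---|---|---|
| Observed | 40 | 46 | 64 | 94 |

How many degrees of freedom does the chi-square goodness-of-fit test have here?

2

There are k = 4 categories and 1 parameter estimated from the data, so df = 4 − 1 − 1 = 2.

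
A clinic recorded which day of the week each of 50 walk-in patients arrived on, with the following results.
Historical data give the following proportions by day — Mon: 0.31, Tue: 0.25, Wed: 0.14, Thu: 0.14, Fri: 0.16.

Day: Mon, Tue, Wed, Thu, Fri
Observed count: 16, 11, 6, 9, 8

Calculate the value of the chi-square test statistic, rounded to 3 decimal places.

Expected counts E_i = n·p_i: 50×0.31 = 15.5, 50×0.25 = 12.5, 50×0.14 = 7, 50×0.14 = 7, 50×0.16 = 8.
Mon: (16 − 15.5)²/15.5 = 0.25/15.5 = 0.0161
Tue: (11 − 12.5)²/12.5 = 2.25/12.5 = 0.1800
Wed: (6 − 7)²/7 = 1/7 = 0.1429
Thu: (9 − 7)²/7 = 4/7 = 0.5714
Fri: (8 − 8)²/8 = 0/8 = 0.0000
Sum = 0.910

0.910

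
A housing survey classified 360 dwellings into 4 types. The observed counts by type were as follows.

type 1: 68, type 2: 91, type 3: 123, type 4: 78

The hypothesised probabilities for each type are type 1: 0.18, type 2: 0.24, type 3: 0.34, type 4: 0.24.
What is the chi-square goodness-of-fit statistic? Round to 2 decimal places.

1.22

Expected counts E_i = n·p_i: 360×0.18 = 64.8, 360×0.24 = 86.4, 360×0.34 = 122.4, 360×0.24 = 86.4.
type 1: (68 − 64.8)²/64.8 = 10.24/64.8 = 0.158
type 2: (91 − 86.4)²/86.4 = 21.16/86.4 = 0.245
type 3: (123 − 122.4)²/122.4 = 0.36/122.4 = 0.003
type 4: (78 − 86.4)²/86.4 = 70.56/86.4 = 0.817
Sum = 1.22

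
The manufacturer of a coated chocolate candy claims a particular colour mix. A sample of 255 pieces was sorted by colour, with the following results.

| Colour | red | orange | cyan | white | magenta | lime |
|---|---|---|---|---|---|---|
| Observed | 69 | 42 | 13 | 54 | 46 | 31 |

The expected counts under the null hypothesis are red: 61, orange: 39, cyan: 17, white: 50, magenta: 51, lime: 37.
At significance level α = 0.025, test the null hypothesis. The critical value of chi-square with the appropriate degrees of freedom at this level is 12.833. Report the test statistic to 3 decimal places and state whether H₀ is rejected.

4.004; do not reject

red: (69 − 61)²/61 = 64/61 = 1.0492
orange: (42 − 39)²/39 = 9/39 = 0.2308
cyan: (13 − 17)²/17 = 16/17 = 0.9412
white: (54 − 50)²/50 = 16/50 = 0.3200
magenta: (46 − 51)²/51 = 25/51 = 0.4902
lime: (31 − 37)²/37 = 36/37 = 0.9730
Sum = 4.004
df = 5. Since 4.004 < 12.833, we do not reject H₀.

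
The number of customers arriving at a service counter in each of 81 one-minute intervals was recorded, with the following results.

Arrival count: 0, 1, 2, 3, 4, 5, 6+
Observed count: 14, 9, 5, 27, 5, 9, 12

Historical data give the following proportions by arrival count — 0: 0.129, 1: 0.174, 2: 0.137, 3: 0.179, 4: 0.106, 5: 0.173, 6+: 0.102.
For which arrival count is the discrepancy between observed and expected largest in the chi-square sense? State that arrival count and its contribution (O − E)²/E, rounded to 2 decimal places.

3, 10.78

Expected counts E_i = n·p_i: 81×0.129 = 10.449, 81×0.174 = 14.094, 81×0.137 = 11.097, 81×0.179 = 14.499, 81×0.106 = 8.586, 81×0.173 = 14.013, 81×0.102 = 8.262.
χ² = (14−10.449)²/10.449 + (9−14.094)²/14.094 + (5−11.097)²/11.097 + (27−14.499)²/14.499 + (5−8.586)²/8.586 + (9−14.013)²/14.013 + (12−8.262)²/8.262
   = 1.207 + 1.841 + 3.350 + 10.778 + 1.498 + 1.793 + 1.691
The largest term is for 3: 10.78.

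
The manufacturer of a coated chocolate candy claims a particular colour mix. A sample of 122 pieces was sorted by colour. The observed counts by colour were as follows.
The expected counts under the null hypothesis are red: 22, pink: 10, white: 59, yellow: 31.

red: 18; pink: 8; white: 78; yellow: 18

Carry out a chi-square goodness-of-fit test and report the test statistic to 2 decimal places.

12.70

red: (18 − 22)²/22 = 16/22 = 0.727
pink: (8 − 10)²/10 = 4/10 = 0.400
white: (78 − 59)²/59 = 361/59 = 6.119
yellow: (18 − 31)²/31 = 169/31 = 5.452
Sum = 12.70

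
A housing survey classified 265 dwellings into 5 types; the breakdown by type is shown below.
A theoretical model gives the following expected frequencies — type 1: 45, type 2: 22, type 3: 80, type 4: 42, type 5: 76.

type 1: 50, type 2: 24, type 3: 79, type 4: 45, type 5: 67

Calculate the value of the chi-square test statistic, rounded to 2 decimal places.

2.03

cat         O        E   (O−E)²/E
type 1     50       45      0.556
type 2     24       22      0.182
type 3     79       80      0.013
type 4     45       42      0.214
type 5     67       76      1.066
Sum = 2.03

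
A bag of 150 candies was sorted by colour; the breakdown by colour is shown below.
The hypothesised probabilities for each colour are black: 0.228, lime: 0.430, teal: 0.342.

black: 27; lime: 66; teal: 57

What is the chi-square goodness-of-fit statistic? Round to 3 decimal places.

2.184

Expected counts E_i = n·p_i: 150×0.228 = 34.2, 150×0.430 = 64.5, 150×0.342 = 51.3.
black: (27 − 34.2)²/34.2 = 51.84/34.2 = 1.5158
lime: (66 − 64.5)²/64.5 = 2.25/64.5 = 0.0349
teal: (57 − 51.3)²/51.3 = 32.49/51.3 = 0.6333
Sum = 2.184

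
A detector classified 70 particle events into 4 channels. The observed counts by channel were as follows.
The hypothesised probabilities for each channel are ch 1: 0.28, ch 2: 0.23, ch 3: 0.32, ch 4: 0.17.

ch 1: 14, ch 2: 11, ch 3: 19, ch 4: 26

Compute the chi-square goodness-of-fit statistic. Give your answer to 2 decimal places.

20.44

Expected counts E_i = n·p_i: 70×0.28 = 19.6, 70×0.23 = 16.1, 70×0.32 = 22.4, 70×0.17 = 11.9.
ch 1: (14 − 19.6)²/19.6 = 31.36/19.6 = 1.600
ch 2: (11 − 16.1)²/16.1 = 26.01/16.1 = 1.616
ch 3: (19 − 22.4)²/22.4 = 11.56/22.4 = 0.516
ch 4: (26 − 11.9)²/11.9 = 198.81/11.9 = 16.707
Sum = 20.44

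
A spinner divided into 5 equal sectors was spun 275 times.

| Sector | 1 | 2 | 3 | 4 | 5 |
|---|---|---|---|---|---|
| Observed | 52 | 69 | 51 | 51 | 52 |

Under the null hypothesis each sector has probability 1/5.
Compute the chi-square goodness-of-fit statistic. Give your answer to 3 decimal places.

4.473

Expected count for each of the 5 categories: 275/5 = 55.
cat         O        E   (O−E)²/E
1          52       55     0.1636
2          69       55     3.5636
3          51       55     0.2909
4          51       55     0.2909
5          52       55     0.1636
Sum = 4.473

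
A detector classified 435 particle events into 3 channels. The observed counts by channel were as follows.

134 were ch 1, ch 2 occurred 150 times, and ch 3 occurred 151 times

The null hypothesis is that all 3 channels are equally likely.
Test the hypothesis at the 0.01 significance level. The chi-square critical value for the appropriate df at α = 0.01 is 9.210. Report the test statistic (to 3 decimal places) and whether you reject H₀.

1.255; do not reject

Under H₀ each category has probability 1/3, so each expected count is 435/3 = 145.
χ² = (134−145)²/145 + (150−145)²/145 + (151−145)²/145
   = 0.8345 + 0.1724 + 0.2483
Sum = 1.255
df = 2. Since 1.255 < 9.210, we do not reject H₀.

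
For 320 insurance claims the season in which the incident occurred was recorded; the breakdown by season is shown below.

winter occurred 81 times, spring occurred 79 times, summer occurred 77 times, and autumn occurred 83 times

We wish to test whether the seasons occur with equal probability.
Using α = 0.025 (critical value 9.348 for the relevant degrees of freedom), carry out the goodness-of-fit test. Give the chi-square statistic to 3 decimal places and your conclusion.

Under H₀ each category has probability 1/4, so each expected count is 320/4 = 80.
χ² = (81−80)²/80 + (79−80)²/80 + (77−80)²/80 + (83−80)²/80
   = 0.0125 + 0.0125 + 0.1125 + 0.1125
Sum = 0.250
df = 3. Since 0.250 < 9.348, we do not reject H₀.

0.250; do not reject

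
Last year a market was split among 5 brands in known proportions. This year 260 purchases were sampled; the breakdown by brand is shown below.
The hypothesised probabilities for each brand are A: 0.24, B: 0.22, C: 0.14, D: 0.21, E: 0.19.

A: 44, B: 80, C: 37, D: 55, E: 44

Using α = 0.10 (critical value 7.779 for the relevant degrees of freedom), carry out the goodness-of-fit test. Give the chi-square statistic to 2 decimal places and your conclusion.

15.12; reject

Expected counts E_i = n·p_i: 260×0.24 = 62.4, 260×0.22 = 57.2, 260×0.14 = 36.4, 260×0.21 = 54.6, 260×0.19 = 49.4.
χ² = (44−62.4)²/62.4 + (80−57.2)²/57.2 + (37−36.4)²/36.4 + (55−54.6)²/54.6 + (44−49.4)²/49.4
   = 5.426 + 9.088 + 0.010 + 0.003 + 0.590
Sum = 15.12
df = 4. Since 15.12 > 7.779, we reject H₀.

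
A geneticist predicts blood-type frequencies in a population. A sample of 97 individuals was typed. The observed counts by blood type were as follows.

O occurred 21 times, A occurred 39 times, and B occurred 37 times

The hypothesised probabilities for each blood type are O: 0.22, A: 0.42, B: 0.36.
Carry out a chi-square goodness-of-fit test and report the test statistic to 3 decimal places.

0.204

Expected counts E_i = n·p_i: 97×0.22 = 21.34, 97×0.42 = 40.74, 97×0.36 = 34.92.
cat         O        E   (O−E)²/E
O          21    21.34     0.0054
A          39    40.74     0.0743
B          37    34.92     0.1239
Sum = 0.204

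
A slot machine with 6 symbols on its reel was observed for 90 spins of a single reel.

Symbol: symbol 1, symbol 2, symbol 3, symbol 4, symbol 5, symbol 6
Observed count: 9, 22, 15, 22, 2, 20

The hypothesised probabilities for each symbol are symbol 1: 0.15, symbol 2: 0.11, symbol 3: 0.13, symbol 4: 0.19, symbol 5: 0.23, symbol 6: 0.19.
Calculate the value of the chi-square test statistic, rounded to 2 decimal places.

Expected counts E_i = n·p_i: 90×0.15 = 13.5, 90×0.11 = 9.9, 90×0.13 = 11.7, 90×0.19 = 17.1, 90×0.23 = 20.7, 90×0.19 = 17.1.
symbol 1: (9 − 13.5)²/13.5 = 20.25/13.5 = 1.500
symbol 2: (22 − 9.9)²/9.9 = 146.41/9.9 = 14.789
symbol 3: (15 − 11.7)²/11.7 = 10.89/11.7 = 0.931
symbol 4: (22 − 17.1)²/17.1 = 24.01/17.1 = 1.404
symbol 5: (2 − 20.7)²/20.7 = 349.69/20.7 = 16.893
symbol 6: (20 − 17.1)²/17.1 = 8.41/17.1 = 0.492
Sum = 36.01

36.01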